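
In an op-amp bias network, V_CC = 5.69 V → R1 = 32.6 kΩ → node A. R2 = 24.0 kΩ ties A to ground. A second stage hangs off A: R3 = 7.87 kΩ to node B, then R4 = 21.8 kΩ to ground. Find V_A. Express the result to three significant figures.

The second stage (R3 + R4 = 29.67 kΩ) loads node A in parallel with R2.
R2 ‖ (R3+R4) = 13.27 kΩ.
V_A = 5.69 × 13.27/(32.6 + 13.27) = 1.646 V.

V_A ≈ 1.65 V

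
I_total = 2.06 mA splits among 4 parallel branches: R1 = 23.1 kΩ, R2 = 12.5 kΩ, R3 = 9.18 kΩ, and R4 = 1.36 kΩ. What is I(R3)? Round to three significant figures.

I ≈ 0.232 mA

Total conductance ΣG = 1/23.1 + 1/12.5 + 1/9.18 + 1/1.36 = 0.9675 (units of 1/kΩ).
R3 takes the fraction G_k/ΣG = 0.1089/0.9675 = 0.1126, so I = 2.06 × 0.1126 = 0.2319 mA.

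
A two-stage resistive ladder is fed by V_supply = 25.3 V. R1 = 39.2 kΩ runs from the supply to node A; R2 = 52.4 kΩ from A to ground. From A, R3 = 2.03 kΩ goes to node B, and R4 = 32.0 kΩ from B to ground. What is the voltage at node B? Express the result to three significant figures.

V_B ≈ 8.20 V

Looking into the second stage from A: R3 + R4 = 34.03 kΩ appears in parallel with R2.
Effective lower resistance at A: R2 ‖ 34.03 = 20.63 kΩ.
First divider: V_A = V_supply · 20.63/(39.2 + 20.63) = 8.724 V.
V_B = V_A × 0.9403 = 8.204 V.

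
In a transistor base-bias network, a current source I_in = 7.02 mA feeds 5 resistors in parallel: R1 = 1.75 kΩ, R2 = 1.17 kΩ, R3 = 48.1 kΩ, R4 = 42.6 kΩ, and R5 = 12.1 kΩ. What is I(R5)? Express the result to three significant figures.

I ≈ 0.374 mA

Total conductance ΣG = 1/1.75 + 1/1.17 + 1/48.1 + 1/42.6 + 1/12.1 = 1.553 (units of 1/kΩ).
Current divider: I(R5) = I_in · G_k/ΣG = 7.02 × (0.08264/1.553) = 7.02 × 0.05321 = 0.3736 mA.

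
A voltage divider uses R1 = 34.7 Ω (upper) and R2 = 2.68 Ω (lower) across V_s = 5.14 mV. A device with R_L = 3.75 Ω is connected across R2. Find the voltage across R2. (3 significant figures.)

V_out ≈ 0.222 mV

First combine the lower leg with the load: R2 ‖ R_L = 1.563 Ω.
Then V_out = V_s · R2'/(R1 + R2') = 5.14 × 1.563/36.26 = 0.2215 mV.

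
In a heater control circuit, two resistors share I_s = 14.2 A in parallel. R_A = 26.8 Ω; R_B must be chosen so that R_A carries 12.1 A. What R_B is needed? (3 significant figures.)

Two-branch current divider: I_A = I_s · R_B/(R_A + R_B).
12.1/14.2 = R_B/(R_A + R_B) → R_B = R_A · (0.8521)/(1 − 0.8521) = 26.8 × 5.762 = 154.4 Ω.

R_B ≈ 154 Ω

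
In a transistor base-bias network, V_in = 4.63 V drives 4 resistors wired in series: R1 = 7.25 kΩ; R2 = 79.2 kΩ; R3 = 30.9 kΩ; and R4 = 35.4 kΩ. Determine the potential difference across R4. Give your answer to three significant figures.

V ≈ 1.07 V

Total series resistance ΣR = 7.25 + 79.2 + 30.9 + 35.4 = 152.8 kΩ.
Voltage divider: V = V_in · (35.40 / 152.8) = 4.63 × 0.2318 = 1.073 V.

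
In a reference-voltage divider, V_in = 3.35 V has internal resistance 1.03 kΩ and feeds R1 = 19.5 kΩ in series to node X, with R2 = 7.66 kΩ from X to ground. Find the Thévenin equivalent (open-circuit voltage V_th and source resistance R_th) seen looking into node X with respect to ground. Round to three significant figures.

V_th ≈ 0.910 V, R_th ≈ 5.58 kΩ

R1' = 1.03 + 19.5 = 20.53 kΩ (source resistance + R1).
With X open, the divider is unloaded: V_th = 3.35 × 7.66/28.19 = 0.9103 V.
Zeroing V_in shorts the top of R1' to ground, so R_th = R1' ‖ R2 = 5.579 kΩ.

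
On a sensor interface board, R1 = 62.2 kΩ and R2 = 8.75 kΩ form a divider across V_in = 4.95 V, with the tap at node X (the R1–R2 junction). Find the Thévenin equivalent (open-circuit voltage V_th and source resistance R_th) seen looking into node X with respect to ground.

With X open, the divider is unloaded: V_th = 4.95 × 8.75/70.95 = 0.6105 V.
Zeroing V_in shorts the top of R1 to ground, so R_th = R1 ‖ R2 = 7.671 kΩ.

V_th ≈ 0.610 V, R_th ≈ 7.67 kΩ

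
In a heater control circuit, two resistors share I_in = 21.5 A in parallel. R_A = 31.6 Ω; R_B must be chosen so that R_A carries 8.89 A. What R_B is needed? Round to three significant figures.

In a two-way split, I_A/I_in = R_B/(R_A + R_B).
With f = 0.4135, R_B = R_A · f/(1−f) = 31.6 × 0.7050 = 22.28 Ω.

R_B ≈ 22.3 Ω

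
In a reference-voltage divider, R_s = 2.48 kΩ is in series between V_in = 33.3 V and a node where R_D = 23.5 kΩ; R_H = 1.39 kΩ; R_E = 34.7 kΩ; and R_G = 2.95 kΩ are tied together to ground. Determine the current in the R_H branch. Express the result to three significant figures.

Combine the parallel branches: R_p = (1/23.5 + 1/1.39 + 1/34.7 + 1/2.95)⁻¹ = 0.8851 kΩ.
V_A = 33.3 × 0.8851/3.365 = 8.759 V.
Branch current I = V_A/R_H = 8.759/1.39 = 6.301 mA.

I ≈ 6.30 mA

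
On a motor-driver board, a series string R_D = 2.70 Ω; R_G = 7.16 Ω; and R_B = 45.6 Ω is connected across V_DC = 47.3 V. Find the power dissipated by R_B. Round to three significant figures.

ΣR = 55.46 Ω → I = 47.3/55.46 = 0.8529 A.
V(R_B) = I·R = 38.89 V; P = V·I = 38.89 × 0.8529 = 33.17 W.

P ≈ 33.2 W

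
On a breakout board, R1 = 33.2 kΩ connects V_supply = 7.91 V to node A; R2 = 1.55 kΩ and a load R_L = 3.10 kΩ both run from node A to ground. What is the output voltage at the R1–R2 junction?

V_out ≈ 0.239 V

The load sits in parallel with R2, giving an effective lower resistance R2' = R2·R_L/(R2+R_L) = 1.033 kΩ.
Then V_out = V_supply · R2'/(R1 + R2') = 7.91 × 1.033/34.23 = 0.2388 V.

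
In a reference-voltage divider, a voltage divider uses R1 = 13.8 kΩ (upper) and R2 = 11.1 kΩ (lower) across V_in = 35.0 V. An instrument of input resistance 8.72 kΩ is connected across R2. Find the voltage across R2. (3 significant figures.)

First combine the lower leg with the load: R2 ‖ R_L = 4.884 kΩ.
Voltage divider with the loaded lower leg: V_out = 35.0 × 4.884/(13.8 + 4.884) = 35.0 × 0.2614 = 9.148 V.
(Unloaded it would be 15.6 V; the load pulls it down.)

V_out ≈ 9.15 V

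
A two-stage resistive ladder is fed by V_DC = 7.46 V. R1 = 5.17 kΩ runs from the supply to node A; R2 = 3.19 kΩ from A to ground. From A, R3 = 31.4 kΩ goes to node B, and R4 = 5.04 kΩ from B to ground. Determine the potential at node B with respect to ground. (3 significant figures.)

Node A sees R2 in parallel with the series input of stage 2, R3 + R4 = 36.44 kΩ.
Effective lower resistance at A: R2 ‖ 36.44 = 2.933 kΩ.
First divider: V_A = V_DC · 2.933/(5.17 + 2.933) = 2.700 V.
Stage 2 is unloaded, so V_B = V_A · R4/(R3+R4) = 2.700 × 5.04/36.44 = 0.3735 V.

V_B ≈ 0.373 V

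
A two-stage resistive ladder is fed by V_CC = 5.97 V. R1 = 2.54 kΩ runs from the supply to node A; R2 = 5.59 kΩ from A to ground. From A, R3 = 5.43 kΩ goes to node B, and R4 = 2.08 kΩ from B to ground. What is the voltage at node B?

V_B ≈ 0.922 V

The second stage (R3 + R4 = 7.510 kΩ) loads node A in parallel with R2.
Effective lower resistance at A: R2 ‖ 7.510 = 3.205 kΩ.
So V_A = 5.97 × 0.5578 = 3.330 V.
Stage 2 is unloaded, so V_B = V_A · R4/(R3+R4) = 3.330 × 2.08/7.510 = 0.9224 V.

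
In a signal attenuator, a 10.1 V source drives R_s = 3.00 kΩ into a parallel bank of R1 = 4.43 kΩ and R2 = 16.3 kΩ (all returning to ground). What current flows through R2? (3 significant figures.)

I ≈ 0.333 mA

Combine the parallel branches: R_p = (1/4.43 + 1/16.3)⁻¹ = 3.483 kΩ.
Node voltage V_A = V_DC · R_p/(R_s + R_p) = 10.1 × 0.5373 = 5.426 V.
Branch current I = V_A/R2 = 5.426/16.3 = 0.3329 mA.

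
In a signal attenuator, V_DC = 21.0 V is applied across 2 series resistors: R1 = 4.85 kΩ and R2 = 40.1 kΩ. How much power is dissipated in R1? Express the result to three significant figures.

P ≈ 1.06 mW

The common current is I = 21.0/44.95 = 0.4672 mA.
P(R1) = I²·R1 = (0.4672)² × 4.85 = 1.059 mW.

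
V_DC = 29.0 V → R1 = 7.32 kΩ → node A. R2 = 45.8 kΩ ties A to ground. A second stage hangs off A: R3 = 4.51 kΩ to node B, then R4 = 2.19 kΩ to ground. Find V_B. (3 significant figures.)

V_B ≈ 4.21 V

Node A sees R2 in parallel with the series input of stage 2, R3 + R4 = 6.700 kΩ.
Effective lower resistance at A: R2 ‖ 6.700 = 5.845 kΩ.
V_A = 29.0 × 5.845/(7.32 + 5.845) = 12.88 V.
Then the unloaded second divider: V_B = V_A × R4/(R3+R4) = 12.88 × 0.3269 = 4.209 V.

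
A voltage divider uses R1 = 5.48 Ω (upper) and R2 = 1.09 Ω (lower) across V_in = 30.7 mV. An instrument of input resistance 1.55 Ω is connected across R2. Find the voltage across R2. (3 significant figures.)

V_out ≈ 3.21 mV

R2 ‖ R_L = (1.09 × 1.55)/(1.09 + 1.55) = 0.6400 Ω.
Voltage divider with the loaded lower leg: V_out = 30.7 × 0.6400/(5.48 + 0.6400) = 30.7 × 0.1046 = 3.210 mV.
(Unloaded it would be 5.09 mV; the load pulls it down.)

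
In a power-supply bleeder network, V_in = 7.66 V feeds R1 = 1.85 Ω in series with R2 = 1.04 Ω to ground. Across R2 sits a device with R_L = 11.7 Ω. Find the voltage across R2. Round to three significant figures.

R2 ‖ R_L = (1.04 × 11.7)/(1.04 + 11.7) = 0.9551 Ω.
Now apply the divider: V_out = 7.66 × 0.3405 = 2.608 V.

V_out ≈ 2.61 V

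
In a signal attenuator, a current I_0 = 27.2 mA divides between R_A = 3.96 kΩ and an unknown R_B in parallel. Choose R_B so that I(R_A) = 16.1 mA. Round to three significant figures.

Two-branch current divider: I_A = I_0 · R_B/(R_A + R_B).
16.1/27.2 = R_B/(R_A + R_B) → R_B = R_A · (0.5919)/(1 − 0.5919) = 3.96 × 1.450 = 5.744 kΩ.

R_B ≈ 5.74 kΩ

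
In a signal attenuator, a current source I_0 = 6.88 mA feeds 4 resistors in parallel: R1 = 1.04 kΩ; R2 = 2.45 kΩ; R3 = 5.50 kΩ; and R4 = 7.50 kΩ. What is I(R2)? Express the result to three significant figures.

Conductances: ΣG = 1/1.04 + 1/2.45 + 1/5.50 + 1/7.50 = 1.685 (1/kΩ).
R2 takes the fraction G_k/ΣG = 0.4082/1.685 = 0.2423, so I = 6.88 × 0.2423 = 1.667 mA.

I ≈ 1.67 mA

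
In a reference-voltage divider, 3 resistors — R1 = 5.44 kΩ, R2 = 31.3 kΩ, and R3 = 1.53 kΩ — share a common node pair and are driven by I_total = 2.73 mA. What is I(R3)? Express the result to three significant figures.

Total conductance ΣG = 1/5.44 + 1/31.3 + 1/1.53 = 0.8694 (units of 1/kΩ).
Current divider: I(R3) = I_total · G_k/ΣG = 2.73 × (0.6536/0.8694) = 2.73 × 0.7518 = 2.052 mA.

I ≈ 2.05 mA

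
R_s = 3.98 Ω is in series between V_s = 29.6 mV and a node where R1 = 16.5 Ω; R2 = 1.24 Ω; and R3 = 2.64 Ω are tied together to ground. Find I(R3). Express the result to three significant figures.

Combine the parallel branches: R_p = (1/16.5 + 1/1.24 + 1/2.64)⁻¹ = 0.8027 Ω.
V_A = 29.6 × 0.8027/4.783 = 4.968 mV.
Branch current I = V_A/R3 = 4.968/2.64 = 1.882 mA.

I ≈ 1.88 mA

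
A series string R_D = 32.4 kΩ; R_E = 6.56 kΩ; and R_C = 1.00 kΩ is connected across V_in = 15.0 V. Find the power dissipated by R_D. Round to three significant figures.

The common current is I = 15.0/39.96 = 0.3754 mA.
P = I²R = 0.1409 × 32.4 = 4.565 mW.

P ≈ 4.57 mW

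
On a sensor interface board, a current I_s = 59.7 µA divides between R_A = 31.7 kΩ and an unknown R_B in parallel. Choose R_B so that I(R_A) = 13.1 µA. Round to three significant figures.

R_B ≈ 8.91 kΩ

Two-branch current divider: I_A = I_s · R_B/(R_A + R_B).
13.1/59.7 = R_B/(R_A + R_B) → R_B = R_A · (0.2194)/(1 − 0.2194) = 31.7 × 0.2811 = 8.911 kΩ.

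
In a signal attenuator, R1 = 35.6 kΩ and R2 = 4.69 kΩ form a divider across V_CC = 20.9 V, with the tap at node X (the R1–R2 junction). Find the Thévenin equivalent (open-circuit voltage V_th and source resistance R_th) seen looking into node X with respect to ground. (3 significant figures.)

V_th ≈ 2.43 V, R_th ≈ 4.14 kΩ

With X open, the divider is unloaded: V_th = 20.9 × 4.69/40.29 = 2.433 V.
Zeroing V_CC shorts the top of R1 to ground, so R_th = R1 ‖ R2 = 4.144 kΩ.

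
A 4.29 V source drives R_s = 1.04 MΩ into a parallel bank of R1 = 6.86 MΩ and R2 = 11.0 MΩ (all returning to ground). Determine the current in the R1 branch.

Combine the parallel branches: R_p = (1/6.86 + 1/11.0)⁻¹ = 4.225 MΩ.
Node voltage V_A = V_supply · R_p/(R_s + R_p) = 4.29 × 0.8025 = 3.443 V.
I(R1) = V_A / R1 = 3.443/6.86 = 0.5018 µA.

I ≈ 0.502 µA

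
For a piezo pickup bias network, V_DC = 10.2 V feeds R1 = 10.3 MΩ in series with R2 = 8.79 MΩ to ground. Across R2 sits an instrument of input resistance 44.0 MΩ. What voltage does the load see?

First combine the lower leg with the load: R2 ‖ R_L = 7.326 MΩ.
Then V_out = V_DC · R2'/(R1 + R2') = 10.2 × 7.326/17.63 = 4.240 V.

V_out ≈ 4.24 V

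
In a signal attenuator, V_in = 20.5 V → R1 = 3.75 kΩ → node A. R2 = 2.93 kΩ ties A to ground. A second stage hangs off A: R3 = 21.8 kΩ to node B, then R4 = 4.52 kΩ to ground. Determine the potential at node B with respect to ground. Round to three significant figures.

V_B ≈ 1.45 V

Looking into the second stage from A: R3 + R4 = 26.32 kΩ appears in parallel with R2.
Effective lower resistance at A: R2 ‖ 26.32 = 2.636 kΩ.
First divider: V_A = V_in · 2.636/(3.75 + 2.636) = 8.463 V.
V_B = V_A × 0.1717 = 1.453 V.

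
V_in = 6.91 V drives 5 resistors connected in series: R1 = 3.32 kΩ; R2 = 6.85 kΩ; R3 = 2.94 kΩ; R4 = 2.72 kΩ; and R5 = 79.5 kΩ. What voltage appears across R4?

V ≈ 0.197 V

Total series resistance ΣR = 3.32 + 6.85 + 2.94 + 2.72 + 79.5 = 95.33 kΩ.
V = V_in · R/ΣR = 6.91 × 0.02853 = 0.1972 V.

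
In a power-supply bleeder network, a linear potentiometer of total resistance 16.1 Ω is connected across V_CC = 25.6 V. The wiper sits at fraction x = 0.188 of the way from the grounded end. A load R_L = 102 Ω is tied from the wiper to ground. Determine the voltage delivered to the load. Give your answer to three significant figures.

V_out ≈ 4.70 V

Split the track: R_lower = x·R_p = 3.027 Ω, R_upper = (1−x)·R_p = 13.07 Ω.
Lower segment in parallel with the load: 3.027 ‖ 102 = 2.940 Ω.
Then V_out = V_CC · 2.940/(13.07 + 2.940) = 4.700 V.
(Unloaded: V_out = x·V_CC = 4.81 V.)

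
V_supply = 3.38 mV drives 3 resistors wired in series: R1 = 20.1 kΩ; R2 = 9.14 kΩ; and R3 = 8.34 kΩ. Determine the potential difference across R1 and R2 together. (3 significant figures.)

V ≈ 2.63 mV

ΣR = 20.1 + 9.14 + 8.34 = 37.58 kΩ.
R_{R1..R2} = 20.1 + 9.14 = 29.24 kΩ.
V = V_supply · R/ΣR = 3.38 × 0.7781 = 2.630 mV.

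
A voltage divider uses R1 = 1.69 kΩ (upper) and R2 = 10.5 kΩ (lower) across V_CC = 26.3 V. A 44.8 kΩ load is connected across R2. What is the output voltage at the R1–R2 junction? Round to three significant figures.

V_out ≈ 21.9 V

The load sits in parallel with R2, giving an effective lower resistance R2' = R2·R_L/(R2+R_L) = 8.506 kΩ.
Now apply the divider: V_out = 26.3 × 0.8343 = 21.94 V.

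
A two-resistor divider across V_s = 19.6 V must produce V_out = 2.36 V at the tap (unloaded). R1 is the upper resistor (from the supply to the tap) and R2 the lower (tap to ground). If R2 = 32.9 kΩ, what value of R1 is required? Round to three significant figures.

R1 ≈ 240 kΩ

Required fraction k = V_out/V_s = 0.1204.
Rearranging, R1 = R2·(1−k)/k = 32.9 × 7.305 = 240.3 kΩ.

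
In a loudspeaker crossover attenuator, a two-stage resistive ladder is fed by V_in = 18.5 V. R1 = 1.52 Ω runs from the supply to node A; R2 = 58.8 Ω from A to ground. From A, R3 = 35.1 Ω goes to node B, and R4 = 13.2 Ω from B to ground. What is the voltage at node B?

Looking into the second stage from A: R3 + R4 = 48.30 Ω appears in parallel with R2.
Effective lower resistance at A: R2 ‖ 48.30 = 26.52 Ω.
First divider: V_A = V_in · 26.52/(1.52 + 26.52) = 17.50 V.
V_B = V_A × 0.2733 = 4.782 V.

V_B ≈ 4.78 V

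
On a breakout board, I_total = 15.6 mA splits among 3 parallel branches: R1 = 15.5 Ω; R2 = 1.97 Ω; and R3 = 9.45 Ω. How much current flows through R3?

I ≈ 2.43 mA

Conductances: ΣG = 1/15.5 + 1/1.97 + 1/9.45 = 0.6780 (1/Ω).
R3 takes the fraction G_k/ΣG = 0.1058/0.6780 = 0.1561, so I = 15.6 × 0.1561 = 2.435 mA.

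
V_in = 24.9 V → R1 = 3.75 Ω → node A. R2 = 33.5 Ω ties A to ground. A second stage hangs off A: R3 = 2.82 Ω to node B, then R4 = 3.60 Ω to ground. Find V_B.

The second stage (R3 + R4 = 6.420 Ω) loads node A in parallel with R2.
Effective lower resistance at A: R2 ‖ 6.420 = 5.388 Ω.
First divider: V_A = V_in · 5.388/(3.75 + 5.388) = 14.68 V.
Then the unloaded second divider: V_B = V_A × R4/(R3+R4) = 14.68 × 0.5607 = 8.232 V.

V_B ≈ 8.23 V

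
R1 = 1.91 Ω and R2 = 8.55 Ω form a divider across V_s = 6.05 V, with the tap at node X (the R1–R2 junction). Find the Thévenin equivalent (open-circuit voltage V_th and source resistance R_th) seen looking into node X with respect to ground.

Open-circuit (no load on X): V_th = V_s · R2/(R1 + R2) = 6.05 × 8.55/(1.910 + 8.55) = 4.945 V.
With V_s suppressed (replaced by a short), R_th = R1 ‖ R2 = (1.910 × 8.55)/(1.910 + 8.55) = 1.561 Ω.

V_th ≈ 4.95 V, R_th ≈ 1.56 Ω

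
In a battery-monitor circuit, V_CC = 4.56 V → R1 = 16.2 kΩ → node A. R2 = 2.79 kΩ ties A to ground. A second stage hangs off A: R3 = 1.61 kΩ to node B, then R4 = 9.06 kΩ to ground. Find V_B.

Looking into the second stage from A: R3 + R4 = 10.67 kΩ appears in parallel with R2.
Effective lower resistance at A: R2 ‖ 10.67 = 2.212 kΩ.
V_A = 4.56 × 2.212/(16.2 + 2.212) = 0.5478 V.
V_B = V_A × 0.8491 = 0.4651 V.

V_B ≈ 0.465 V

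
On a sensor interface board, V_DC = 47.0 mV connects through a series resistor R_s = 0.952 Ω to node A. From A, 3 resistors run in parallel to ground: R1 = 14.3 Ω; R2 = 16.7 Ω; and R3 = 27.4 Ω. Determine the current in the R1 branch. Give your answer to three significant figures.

I ≈ 2.84 mA

Combine the parallel branches: R_p = (1/14.3 + 1/16.7 + 1/27.4)⁻¹ = 6.013 Ω.
V_A = 47.0 × 6.013/6.965 = 40.58 mV.
I(R1) = V_A / R1 = 40.58/14.3 = 2.837 mA.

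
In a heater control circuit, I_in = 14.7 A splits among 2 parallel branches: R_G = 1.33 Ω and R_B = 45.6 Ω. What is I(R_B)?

I ≈ 0.417 A

For two parallel branches, I_k = I_in · (other R)/(sum of R).
So I = 14.7 × 1.33/46.93 = 0.4166 A.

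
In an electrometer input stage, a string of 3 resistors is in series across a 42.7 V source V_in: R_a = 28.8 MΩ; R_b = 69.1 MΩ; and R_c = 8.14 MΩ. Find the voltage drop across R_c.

ΣR = 28.8 + 69.1 + 8.14 = 106.0 MΩ.
By the voltage-divider rule, V = 42.7 × 8.140/106.0 = 3.278 V.

V ≈ 3.28 V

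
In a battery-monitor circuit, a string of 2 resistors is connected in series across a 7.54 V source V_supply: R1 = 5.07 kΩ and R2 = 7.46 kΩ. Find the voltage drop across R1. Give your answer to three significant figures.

ΣR = 5.07 + 7.46 = 12.53 kΩ.
By the voltage-divider rule, V = 7.54 × 5.070/12.53 = 3.051 V.

V ≈ 3.05 V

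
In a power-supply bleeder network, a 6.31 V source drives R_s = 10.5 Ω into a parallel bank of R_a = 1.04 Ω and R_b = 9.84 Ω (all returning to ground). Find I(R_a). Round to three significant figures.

Parallel bank: R_p = 1/(1/1.04 + 1/9.84) = 0.9406 Ω.
V_A = 6.31 × 0.9406/11.44 = 0.5188 V.
Branch current I = V_A/R_a = 0.5188/1.04 = 0.4988 A.

I ≈ 0.499 A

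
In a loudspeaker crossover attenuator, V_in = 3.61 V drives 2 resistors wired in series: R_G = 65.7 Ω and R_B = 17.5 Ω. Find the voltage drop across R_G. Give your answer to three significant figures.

V ≈ 2.85 V

Total series resistance ΣR = 65.7 + 17.5 = 83.20 Ω.
By the voltage-divider rule, V = 3.61 × 65.70/83.20 = 2.851 V.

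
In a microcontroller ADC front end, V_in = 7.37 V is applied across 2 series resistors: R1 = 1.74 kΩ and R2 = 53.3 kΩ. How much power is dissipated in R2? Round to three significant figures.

Series current I = V_in/ΣR = 7.37/55.04 = 0.1339 mA.
P = I²R = 0.01793 × 53.3 = 0.9557 mW.

P ≈ 0.956 mW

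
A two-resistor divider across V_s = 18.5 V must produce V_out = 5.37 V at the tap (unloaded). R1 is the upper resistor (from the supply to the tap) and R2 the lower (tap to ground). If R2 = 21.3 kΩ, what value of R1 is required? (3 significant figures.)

V_out/V_s = R2/(R1+R2) = 0.2903.
Rearranging, R1 = R2·(1−k)/k = 21.3 × 2.445 = 52.08 kΩ.

R1 ≈ 52.1 kΩ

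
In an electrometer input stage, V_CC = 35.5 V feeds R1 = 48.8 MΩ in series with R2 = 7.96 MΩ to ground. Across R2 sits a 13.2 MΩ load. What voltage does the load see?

The load sits in parallel with R2, giving an effective lower resistance R2' = R2·R_L/(R2+R_L) = 4.966 MΩ.
Now apply the divider: V_out = 35.5 × 0.09236 = 3.279 V.
(Unloaded it would be 4.98 V; the load pulls it down.)

V_out ≈ 3.28 V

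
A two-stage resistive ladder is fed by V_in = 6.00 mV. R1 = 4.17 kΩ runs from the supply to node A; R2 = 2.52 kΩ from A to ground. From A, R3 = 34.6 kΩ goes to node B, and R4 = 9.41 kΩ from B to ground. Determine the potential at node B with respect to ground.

V_B ≈ 0.467 mV

The second stage (R3 + R4 = 44.01 kΩ) loads node A in parallel with R2.
Effective lower resistance at A: R2 ‖ 44.01 = 2.384 kΩ.
So V_A = 6.00 × 0.3637 = 2.182 mV.
Then the unloaded second divider: V_B = V_A × R4/(R3+R4) = 2.182 × 0.2138 = 0.4666 mV.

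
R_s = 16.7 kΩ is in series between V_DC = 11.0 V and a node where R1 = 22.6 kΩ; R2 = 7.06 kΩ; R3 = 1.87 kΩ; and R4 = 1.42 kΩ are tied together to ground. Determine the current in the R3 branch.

Parallel bank: R_p = 1/(1/22.6 + 1/7.06 + 1/1.87 + 1/1.42) = 0.7018 kΩ.
V_A = 11.0 × 0.7018/17.40 = 0.4436 V.
Branch current I = V_A/R3 = 0.4436/1.87 = 0.2372 mA.

I ≈ 0.237 mA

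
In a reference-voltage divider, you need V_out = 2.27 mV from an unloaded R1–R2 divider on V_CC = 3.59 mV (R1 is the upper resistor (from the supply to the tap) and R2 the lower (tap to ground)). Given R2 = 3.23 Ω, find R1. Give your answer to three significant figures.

R1 ≈ 1.88 Ω

Required fraction k = V_out/V_CC = 0.6323.
So R1 = R2 · (V_CC/V_out − 1) = 3.23 × (3.59/2.27 − 1) = 3.23 × 0.5815 = 1.878 Ω.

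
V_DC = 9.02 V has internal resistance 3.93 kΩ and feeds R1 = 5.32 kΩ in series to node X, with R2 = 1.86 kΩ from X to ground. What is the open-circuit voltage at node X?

R1' = 3.93 + 5.32 = 9.250 kΩ (source resistance + R1).
V_th is the unloaded tap voltage: V_DC · R2/(R1'+R2) = 9.02 × 0.1674 = 1.510 V.

V_th ≈ 1.51 V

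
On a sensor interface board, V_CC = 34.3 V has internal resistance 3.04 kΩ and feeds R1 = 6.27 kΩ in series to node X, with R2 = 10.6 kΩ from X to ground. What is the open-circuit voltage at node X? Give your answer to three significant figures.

R1' = 3.04 + 6.27 = 9.310 kΩ (source resistance + R1).
V_th is the unloaded tap voltage: V_CC · R2/(R1'+R2) = 34.3 × 0.5324 = 18.26 V.

V_th ≈ 18.3 V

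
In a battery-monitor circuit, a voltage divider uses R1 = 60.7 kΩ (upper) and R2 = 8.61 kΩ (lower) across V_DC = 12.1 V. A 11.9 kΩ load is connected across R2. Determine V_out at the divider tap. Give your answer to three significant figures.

V_out ≈ 0.920 V

First combine the lower leg with the load: R2 ‖ R_L = 4.996 kΩ.
Now apply the divider: V_out = 12.1 × 0.07604 = 0.9201 V.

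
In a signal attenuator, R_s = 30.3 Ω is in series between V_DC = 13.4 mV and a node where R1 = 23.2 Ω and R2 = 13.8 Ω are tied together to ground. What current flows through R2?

Combine the parallel branches: R_p = (1/23.2 + 1/13.8)⁻¹ = 8.653 Ω.
V_A by voltage divider: V_A = 13.4 × 8.653/(30.3 + 8.653) = 2.977 mV.
I(R2) = V_A / R2 = 2.977/13.8 = 0.2157 mA.
(Check via current divider: I_total = 0.3440 mA; share G_k/ΣG = 0.6270 → same result.)

I ≈ 0.216 mA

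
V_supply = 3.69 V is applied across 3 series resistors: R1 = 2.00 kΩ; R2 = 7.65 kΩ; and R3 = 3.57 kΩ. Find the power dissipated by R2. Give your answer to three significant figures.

ΣR = 13.22 kΩ → I = 3.69/13.22 = 0.2791 mA.
P = I²R = 0.07791 × 7.65 = 0.5960 mW.

P ≈ 0.596 mW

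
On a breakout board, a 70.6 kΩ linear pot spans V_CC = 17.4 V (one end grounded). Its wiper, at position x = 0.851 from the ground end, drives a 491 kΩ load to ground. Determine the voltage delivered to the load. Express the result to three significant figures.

The pot divides into 10.52 kΩ above the wiper and 60.08 kΩ below.
R_L loads the lower segment: effective lower R = 53.53 kΩ.
V_out = 17.4 × 53.53/(10.52 + 53.53) = 14.54 V.

V_out ≈ 14.5 V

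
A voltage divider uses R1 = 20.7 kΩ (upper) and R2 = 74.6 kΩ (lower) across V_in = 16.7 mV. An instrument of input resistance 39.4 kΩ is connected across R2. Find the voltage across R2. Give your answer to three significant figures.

V_out ≈ 9.26 mV

First combine the lower leg with the load: R2 ‖ R_L = 25.78 kΩ.
Now apply the divider: V_out = 16.7 × 0.5547 = 9.263 mV.
(Unloaded it would be 13.1 mV; the load pulls it down.)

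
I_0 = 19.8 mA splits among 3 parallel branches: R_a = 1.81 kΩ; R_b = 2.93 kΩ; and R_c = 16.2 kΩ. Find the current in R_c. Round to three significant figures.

I ≈ 1.28 mA

Conductances: ΣG = 1/1.81 + 1/2.93 + 1/16.2 = 0.9555 (1/kΩ).
R_c takes the fraction G_k/ΣG = 0.06173/0.9555 = 0.06460, so I = 19.8 × 0.06460 = 1.279 mA.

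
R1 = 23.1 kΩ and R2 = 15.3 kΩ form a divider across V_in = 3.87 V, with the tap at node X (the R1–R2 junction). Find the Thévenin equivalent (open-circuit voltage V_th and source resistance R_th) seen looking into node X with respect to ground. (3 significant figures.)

V_th is the unloaded tap voltage: V_in · R2/(R1+R2) = 3.87 × 0.3984 = 1.542 V.
Looking into X with the source shorted: R_th = R1·R2/(R1+R2) = 23.10 × 15.3/38.40 = 9.204 kΩ.

V_th ≈ 1.54 V, R_th ≈ 9.20 kΩ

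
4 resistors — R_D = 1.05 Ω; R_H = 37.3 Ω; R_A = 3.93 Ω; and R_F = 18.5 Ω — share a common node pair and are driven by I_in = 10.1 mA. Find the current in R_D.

Conductances: ΣG = 1/1.05 + 1/37.3 + 1/3.93 + 1/18.5 = 1.288 (1/Ω).
By the current-divider rule, I = I_in · G_k/ΣG = 10.1 × 0.7396 = 7.470 mA.

I ≈ 7.47 mA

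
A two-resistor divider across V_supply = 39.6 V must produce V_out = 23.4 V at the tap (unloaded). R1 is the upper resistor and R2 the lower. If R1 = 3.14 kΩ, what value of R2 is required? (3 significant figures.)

V_out/V_supply = R2/(R1+R2) = 0.5909.
So R2 = R1 · V_out/(V_supply − V_out) = 3.14 × 23.4/(39.6 − 23.4) = 3.14 × 1.444 = 4.536 kΩ.

R2 ≈ 4.54 kΩ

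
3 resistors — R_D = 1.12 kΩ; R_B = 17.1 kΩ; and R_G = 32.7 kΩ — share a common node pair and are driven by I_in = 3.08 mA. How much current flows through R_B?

I ≈ 0.183 mA

ΣG = 1/1.12 + 1/17.1 + 1/32.7 = 0.9819.
Current divider: I(R_B) = I_in · G_k/ΣG = 3.08 × (0.05848/0.9819) = 3.08 × 0.05956 = 0.1834 mA.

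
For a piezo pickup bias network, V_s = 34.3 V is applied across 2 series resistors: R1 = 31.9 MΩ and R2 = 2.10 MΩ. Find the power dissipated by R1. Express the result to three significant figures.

P ≈ 32.5 µW

ΣR = 34.00 MΩ → I = 34.3/34.00 = 1.009 µA.
V(R1) = I·R = 32.18 V; P = V·I = 32.18 × 1.009 = 32.47 µW.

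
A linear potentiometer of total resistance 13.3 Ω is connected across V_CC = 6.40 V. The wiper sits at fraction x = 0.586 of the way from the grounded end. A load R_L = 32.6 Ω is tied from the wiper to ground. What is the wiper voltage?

The pot divides into 5.506 Ω above the wiper and 7.794 Ω below.
Lower segment in parallel with the load: 7.794 ‖ 32.6 = 6.290 Ω.
Loaded-divider output: V_out = 6.40 × 0.5332 = 3.413 V.

V_out ≈ 3.41 V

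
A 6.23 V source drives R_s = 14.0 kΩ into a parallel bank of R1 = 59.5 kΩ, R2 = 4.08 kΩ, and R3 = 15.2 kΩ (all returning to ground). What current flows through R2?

Parallel bank: R_p = 1/(1/59.5 + 1/4.08 + 1/15.2) = 3.052 kΩ.
V_A = 6.23 × 3.052/17.05 = 1.115 V.
Branch current I = V_A/R2 = 1.115/4.08 = 0.2733 mA.
(Equivalently: I_total = 0.3654 mA, then current-divider fraction G_k/ΣG = 0.7479.)

I ≈ 0.273 mA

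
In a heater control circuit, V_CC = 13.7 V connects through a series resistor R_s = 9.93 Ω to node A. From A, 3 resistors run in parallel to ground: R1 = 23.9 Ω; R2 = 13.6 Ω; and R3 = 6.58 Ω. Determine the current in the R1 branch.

I ≈ 0.157 A

Parallel bank: R_p = 1/(1/23.9 + 1/13.6 + 1/6.58) = 3.740 Ω.
V_A by voltage divider: V_A = 13.7 × 3.740/(9.93 + 3.740) = 3.749 V.
Branch current I = V_A/R1 = 3.749/23.9 = 0.1568 A.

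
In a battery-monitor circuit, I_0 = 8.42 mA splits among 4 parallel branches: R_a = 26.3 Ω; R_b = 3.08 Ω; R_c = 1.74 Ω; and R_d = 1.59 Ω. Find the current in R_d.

Conductances: ΣG = 1/26.3 + 1/3.08 + 1/1.74 + 1/1.59 = 1.566 (1/Ω).
Current divider: I(R_d) = I_0 · G_k/ΣG = 8.42 × (0.6289/1.566) = 8.42 × 0.4015 = 3.381 mA.

I ≈ 3.38 mA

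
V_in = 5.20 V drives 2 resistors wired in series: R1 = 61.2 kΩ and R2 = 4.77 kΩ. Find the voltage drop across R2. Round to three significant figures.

V ≈ 0.376 V

ΣR = 61.2 + 4.77 = 65.97 kΩ.
Voltage divider: V = V_in · (4.770 / 65.97) = 5.20 × 0.07231 = 0.3760 V.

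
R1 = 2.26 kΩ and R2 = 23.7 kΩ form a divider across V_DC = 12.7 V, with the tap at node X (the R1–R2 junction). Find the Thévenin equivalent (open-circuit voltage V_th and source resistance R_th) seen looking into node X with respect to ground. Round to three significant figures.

With X open, the divider is unloaded: V_th = 12.7 × 23.7/25.96 = 11.59 V.
With V_DC suppressed (replaced by a short), R_th = R1 ‖ R2 = (2.260 × 23.7)/(2.260 + 23.7) = 2.063 kΩ.

V_th ≈ 11.6 V, R_th ≈ 2.06 kΩ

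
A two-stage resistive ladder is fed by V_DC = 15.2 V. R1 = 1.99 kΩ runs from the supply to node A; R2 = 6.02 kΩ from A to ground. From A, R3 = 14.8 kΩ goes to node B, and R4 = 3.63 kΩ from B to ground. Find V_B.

Looking into the second stage from A: R3 + R4 = 18.43 kΩ appears in parallel with R2.
Effective lower resistance at A: R2 ‖ 18.43 = 4.538 kΩ.
V_A = 15.2 × 4.538/(1.99 + 4.538) = 10.57 V.
Stage 2 is unloaded, so V_B = V_A · R4/(R3+R4) = 10.57 × 3.63/18.43 = 2.081 V.

V_B ≈ 2.08 V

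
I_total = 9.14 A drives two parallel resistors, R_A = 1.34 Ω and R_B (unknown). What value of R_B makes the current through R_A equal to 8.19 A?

The fraction through R_A equals R_B/(R_A+R_B).
With f = 0.8961, R_B = R_A · f/(1−f) = 1.34 × 8.621 = 11.55 Ω.

R_B ≈ 11.6 Ω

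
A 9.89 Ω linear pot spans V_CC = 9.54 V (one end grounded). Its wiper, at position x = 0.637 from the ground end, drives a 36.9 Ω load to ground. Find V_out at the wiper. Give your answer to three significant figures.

V_out ≈ 5.72 V

Split the track: R_lower = x·R_p = 6.300 Ω, R_upper = (1−x)·R_p = 3.590 Ω.
(x·R_p) ‖ R_L = 5.381 Ω.
V_out = 9.54 × 5.381/(3.590 + 5.381) = 5.722 V.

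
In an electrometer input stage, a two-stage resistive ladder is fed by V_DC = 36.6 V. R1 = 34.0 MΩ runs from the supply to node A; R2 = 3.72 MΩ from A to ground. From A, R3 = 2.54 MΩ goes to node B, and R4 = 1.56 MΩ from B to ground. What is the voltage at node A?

Looking into the second stage from A: R3 + R4 = 4.100 MΩ appears in parallel with R2.
Effective lower resistance at A: R2 ‖ 4.100 = 1.950 MΩ.
V_A = 36.6 × 1.950/(34.0 + 1.950) = 1.986 V.

V_A ≈ 1.99 V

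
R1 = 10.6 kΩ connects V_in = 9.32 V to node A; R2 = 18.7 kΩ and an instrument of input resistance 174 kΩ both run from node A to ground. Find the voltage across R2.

The load sits in parallel with R2, giving an effective lower resistance R2' = R2·R_L/(R2+R_L) = 16.89 kΩ.
Then V_out = V_in · R2'/(R1 + R2') = 9.32 × 16.89/27.49 = 5.726 V.
(Unloaded it would be 5.95 V; the load pulls it down.)

V_out ≈ 5.73 V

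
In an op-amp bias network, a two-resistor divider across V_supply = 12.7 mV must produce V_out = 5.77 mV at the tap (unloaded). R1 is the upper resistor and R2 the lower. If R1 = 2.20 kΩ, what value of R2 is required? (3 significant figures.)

V_out/V_supply = R2/(R1+R2) = 0.4543.
So R2 = R1 · V_out/(V_supply − V_out) = 2.20 × 5.77/(12.7 − 5.77) = 2.20 × 0.8326 = 1.832 kΩ.

R2 ≈ 1.83 kΩ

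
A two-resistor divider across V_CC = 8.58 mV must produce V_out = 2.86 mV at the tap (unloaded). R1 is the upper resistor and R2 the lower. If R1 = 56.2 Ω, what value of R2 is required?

R2 ≈ 28.1 Ω

V_out/V_CC = R2/(R1+R2) = 0.3333.
Rearranging, R2 = R1·k/(1−k) = 56.2 × 0.5000 = 28.10 Ω.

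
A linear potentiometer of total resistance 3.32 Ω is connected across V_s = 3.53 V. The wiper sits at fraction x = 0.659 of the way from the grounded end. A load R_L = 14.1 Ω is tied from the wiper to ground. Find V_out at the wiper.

V_out ≈ 2.21 V

Lower segment x·R_p = 2.188 Ω; upper segment (1−x)·R_p = 1.132 Ω.
Lower segment in parallel with the load: 2.188 ‖ 14.1 = 1.894 Ω.
Then V_out = V_s · 1.894/(1.132 + 1.894) = 2.209 V.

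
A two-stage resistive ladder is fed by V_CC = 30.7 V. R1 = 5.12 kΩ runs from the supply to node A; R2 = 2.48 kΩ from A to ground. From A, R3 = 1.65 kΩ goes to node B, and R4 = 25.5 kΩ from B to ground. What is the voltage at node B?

V_B ≈ 8.86 V

Node A sees R2 in parallel with the series input of stage 2, R3 + R4 = 27.15 kΩ.
R2 ‖ (R3+R4) = 2.272 kΩ.
V_A = 30.7 × 2.272/(5.12 + 2.272) = 9.437 V.
V_B = V_A × 0.9392 = 8.864 V.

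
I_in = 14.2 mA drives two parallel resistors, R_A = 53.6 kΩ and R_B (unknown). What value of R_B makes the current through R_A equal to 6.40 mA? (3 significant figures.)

R_B ≈ 44.0 kΩ

In a two-way split, I_A/I_in = R_B/(R_A + R_B).
6.40/14.2 = R_B/(R_A + R_B) → R_B = R_A · (0.4507)/(1 − 0.4507) = 53.6 × 0.8205 = 43.98 kΩ.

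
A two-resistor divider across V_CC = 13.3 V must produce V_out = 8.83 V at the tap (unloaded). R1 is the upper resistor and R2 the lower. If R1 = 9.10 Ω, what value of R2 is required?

Required fraction k = V_out/V_CC = 0.6639.
R2 = R1 · 0.6639/(1 − 0.6639) = 17.98 Ω.

R2 ≈ 18.0 Ω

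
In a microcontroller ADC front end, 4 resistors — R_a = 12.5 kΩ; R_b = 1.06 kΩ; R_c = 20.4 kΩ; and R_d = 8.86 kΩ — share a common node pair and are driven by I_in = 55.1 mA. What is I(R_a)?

Conductances: ΣG = 1/12.5 + 1/1.06 + 1/20.4 + 1/8.86 = 1.185 (1/kΩ).
R_a takes the fraction G_k/ΣG = 0.08000/1.185 = 0.06749, so I = 55.1 × 0.06749 = 3.719 mA.

I ≈ 3.72 mA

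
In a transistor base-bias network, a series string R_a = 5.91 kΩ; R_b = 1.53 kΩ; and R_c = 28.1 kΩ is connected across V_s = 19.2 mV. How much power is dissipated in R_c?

P ≈ 8.20 nW

ΣR = 35.54 kΩ → I = 19.2/35.54 = 0.5402 µA.
P = I²R = 0.2919 × 28.1 = 8.201 nW.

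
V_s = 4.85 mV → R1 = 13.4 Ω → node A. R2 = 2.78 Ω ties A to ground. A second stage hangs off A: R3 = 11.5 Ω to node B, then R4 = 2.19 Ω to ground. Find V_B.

Node A sees R2 in parallel with the series input of stage 2, R3 + R4 = 13.69 Ω.
R2 ‖ (R3+R4) = 2.311 Ω.
First divider: V_A = V_s · 2.311/(13.4 + 2.311) = 0.7133 mV.
V_B = V_A × 0.1600 = 0.1141 mV.

V_B ≈ 0.114 mV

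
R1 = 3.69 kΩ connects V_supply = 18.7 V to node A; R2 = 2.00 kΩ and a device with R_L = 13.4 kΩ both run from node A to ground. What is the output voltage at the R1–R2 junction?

V_out ≈ 5.99 V

First combine the lower leg with the load: R2 ‖ R_L = 1.740 kΩ.
Voltage divider with the loaded lower leg: V_out = 18.7 × 1.740/(3.69 + 1.740) = 18.7 × 0.3205 = 5.993 V.
(Unloaded it would be 6.57 V; the load pulls it down.)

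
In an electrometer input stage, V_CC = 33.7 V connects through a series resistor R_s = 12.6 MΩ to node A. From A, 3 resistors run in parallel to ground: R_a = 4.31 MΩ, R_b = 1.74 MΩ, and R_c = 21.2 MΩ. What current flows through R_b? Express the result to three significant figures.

I ≈ 1.65 µA

Equivalent of the parallel group: R_p = 1.171 MΩ.
V_A by voltage divider: V_A = 33.7 × 1.171/(12.6 + 1.171) = 2.866 V.
Branch current I = V_A/R_b = 2.866/1.74 = 1.647 µA.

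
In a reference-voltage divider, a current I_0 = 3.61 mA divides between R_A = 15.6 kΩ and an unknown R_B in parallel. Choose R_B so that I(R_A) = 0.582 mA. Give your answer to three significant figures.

The fraction through R_A equals R_B/(R_A+R_B).
With f = 0.1612, R_B = R_A · f/(1−f) = 15.6 × 0.1922 = 2.998 kΩ.

R_B ≈ 3.00 kΩ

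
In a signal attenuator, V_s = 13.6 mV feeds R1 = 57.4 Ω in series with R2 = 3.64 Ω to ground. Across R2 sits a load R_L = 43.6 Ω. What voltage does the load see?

The load sits in parallel with R2, giving an effective lower resistance R2' = R2·R_L/(R2+R_L) = 3.360 Ω.
Now apply the divider: V_out = 13.6 × 0.05529 = 0.7520 mV.

V_out ≈ 0.752 mV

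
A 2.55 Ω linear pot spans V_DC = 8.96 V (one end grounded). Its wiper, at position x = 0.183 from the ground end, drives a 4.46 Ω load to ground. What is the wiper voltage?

V_out ≈ 1.51 V

The pot divides into 2.083 Ω above the wiper and 0.4666 Ω below.
(x·R_p) ‖ R_L = 0.4224 Ω.
V_out = 8.96 × 0.4224/(2.083 + 0.4224) = 1.511 V.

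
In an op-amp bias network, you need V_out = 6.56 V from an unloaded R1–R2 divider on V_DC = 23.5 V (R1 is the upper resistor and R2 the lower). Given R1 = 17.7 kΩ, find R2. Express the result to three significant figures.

R2 ≈ 6.85 kΩ

Required fraction k = V_out/V_DC = 0.2791.
So R2 = R1 · V_out/(V_DC − V_out) = 17.7 × 6.56/(23.5 − 6.56) = 17.7 × 0.3872 = 6.854 kΩ.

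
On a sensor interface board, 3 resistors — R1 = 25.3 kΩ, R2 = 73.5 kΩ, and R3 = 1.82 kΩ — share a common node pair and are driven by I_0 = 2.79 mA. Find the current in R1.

I ≈ 0.183 mA

ΣG = 1/25.3 + 1/73.5 + 1/1.82 = 0.6026.
By the current-divider rule, I = I_0 · G_k/ΣG = 2.79 × 0.06559 = 0.1830 mA.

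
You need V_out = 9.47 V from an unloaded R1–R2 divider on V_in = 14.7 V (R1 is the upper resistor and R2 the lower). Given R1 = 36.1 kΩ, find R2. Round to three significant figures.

R2 ≈ 65.4 kΩ

Required fraction k = V_out/V_in = 0.6442.
So R2 = R1 · V_out/(V_in − V_out) = 36.1 × 9.47/(14.7 − 9.47) = 36.1 × 1.811 = 65.37 kΩ.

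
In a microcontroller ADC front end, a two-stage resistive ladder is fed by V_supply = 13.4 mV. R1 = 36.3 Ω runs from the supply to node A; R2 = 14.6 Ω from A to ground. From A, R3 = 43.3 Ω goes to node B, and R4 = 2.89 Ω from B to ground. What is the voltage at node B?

Looking into the second stage from A: R3 + R4 = 46.19 Ω appears in parallel with R2.
Effective lower resistance at A: R2 ‖ 46.19 = 11.09 Ω.
First divider: V_A = V_supply · 11.09/(36.3 + 11.09) = 3.137 mV.
V_B = V_A × 0.06257 = 0.1962 mV.

V_B ≈ 0.196 mV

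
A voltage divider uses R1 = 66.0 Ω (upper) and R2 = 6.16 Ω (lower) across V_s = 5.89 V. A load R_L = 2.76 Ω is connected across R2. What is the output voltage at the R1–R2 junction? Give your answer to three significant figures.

V_out ≈ 0.165 V

R2 ‖ R_L = (6.16 × 2.76)/(6.16 + 2.76) = 1.906 Ω.
Now apply the divider: V_out = 5.89 × 0.02807 = 0.1653 V.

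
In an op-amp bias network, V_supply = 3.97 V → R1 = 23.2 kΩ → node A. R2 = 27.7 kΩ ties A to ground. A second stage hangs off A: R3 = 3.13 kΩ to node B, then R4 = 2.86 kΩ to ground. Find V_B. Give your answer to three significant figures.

The second stage (R3 + R4 = 5.990 kΩ) loads node A in parallel with R2.
Effective lower resistance at A: R2 ‖ 5.990 = 4.925 kΩ.
V_A = 3.97 × 4.925/(23.2 + 4.925) = 0.6952 V.
Then the unloaded second divider: V_B = V_A × R4/(R3+R4) = 0.6952 × 0.4775 = 0.3319 V.

V_B ≈ 0.332 V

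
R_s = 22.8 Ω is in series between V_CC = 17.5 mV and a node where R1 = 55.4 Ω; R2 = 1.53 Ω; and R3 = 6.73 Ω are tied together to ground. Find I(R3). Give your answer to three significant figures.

I ≈ 0.132 mA

Equivalent of the parallel group: R_p = 1.219 Ω.
V_A = 17.5 × 1.219/24.02 = 0.8883 mV.
Branch current I = V_A/R3 = 0.8883/6.73 = 0.1320 mA.
(Check via current divider: I_total = 0.7286 mA; share G_k/ΣG = 0.1812 → same result.)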